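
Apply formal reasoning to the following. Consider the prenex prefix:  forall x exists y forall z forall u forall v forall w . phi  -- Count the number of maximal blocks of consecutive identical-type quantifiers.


Quantifier-type sequence: A E A A A A  (A=forall, E=exists)
Group into maximal same-type runs:
  Ax1 | Ex1 | Ax4
Number of blocks = 3

3


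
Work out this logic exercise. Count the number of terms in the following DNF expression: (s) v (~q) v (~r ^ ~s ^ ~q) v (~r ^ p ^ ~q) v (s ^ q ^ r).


A DNF formula is a disjunction of terms (conjunctions).
Terms are separated by v.
Counting the disjuncts: 5 terms.

5


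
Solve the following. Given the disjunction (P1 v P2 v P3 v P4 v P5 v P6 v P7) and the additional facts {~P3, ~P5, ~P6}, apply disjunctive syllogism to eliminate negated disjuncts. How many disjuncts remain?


Original disjuncts (7): P1, P2, P3, P4, P5, P6, P7
Negated (eliminate): ~P3, ~P5, ~P6
Remaining disjuncts: P1, P2, P4, P7
Count = 7 - 3 = 4

4


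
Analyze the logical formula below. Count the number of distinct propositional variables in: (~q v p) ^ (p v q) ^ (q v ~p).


Identify each variable that appears in the formula.
Variables found: p, q
Count = 2

2


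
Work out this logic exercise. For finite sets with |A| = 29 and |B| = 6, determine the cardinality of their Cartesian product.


The Cartesian product A x B contains all ordered pairs (a, b).
|A x B| = |A| * |B| = 29 * 6 = 174

174


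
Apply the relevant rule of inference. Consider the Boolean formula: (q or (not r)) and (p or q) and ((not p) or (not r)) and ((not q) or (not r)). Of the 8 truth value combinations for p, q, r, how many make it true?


Evaluate all 8 assignments for p, q, r:
p=0, q=0, r=0: 0
p=0, q=0, r=1: 0
p=0, q=1, r=0: 1
p=0, q=1, r=1: 0
p=1, q=0, r=0: 1
p=1, q=0, r=1: 0
p=1, q=1, r=0: 1
p=1, q=1, r=1: 0
Satisfying count = 3

3


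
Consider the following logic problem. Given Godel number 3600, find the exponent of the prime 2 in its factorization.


Factorize 3600 by dividing by 2 repeatedly.
Division steps: 2 divides 3600 exactly 4 time(s).
Exponent of 2 = 4

4


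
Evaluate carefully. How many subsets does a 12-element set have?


The power set of a set with n elements has 2^n elements.
|P(S)| = 2^12 = 4096

4096


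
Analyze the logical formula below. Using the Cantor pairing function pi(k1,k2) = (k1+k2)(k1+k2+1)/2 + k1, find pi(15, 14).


k1 + k2 = 29
(k1+k2)(k1+k2+1)/2 = 29 * 30 / 2 = 435
pi = 435 + 15 = 450

450


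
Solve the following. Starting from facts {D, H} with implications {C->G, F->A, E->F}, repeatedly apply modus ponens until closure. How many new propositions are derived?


Initial facts: {D, H}
Apply modus ponens to closure:
  (no implication fires)
Final known: {D, H}
New propositions: {(none)}
Count = 0

0


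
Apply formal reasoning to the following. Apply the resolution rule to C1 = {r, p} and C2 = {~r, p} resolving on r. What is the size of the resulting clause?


Remove r from C1 and ~r from C2.
C1 remainder: {p}
C2 remainder: {p}
Union (resolvent): {p}
Resolvent has 1 literal(s).

1


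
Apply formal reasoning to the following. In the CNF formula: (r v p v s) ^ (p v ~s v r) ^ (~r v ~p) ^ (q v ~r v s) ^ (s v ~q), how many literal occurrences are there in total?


Counting literals in each clause:
Clause 1: 3 literal(s)
Clause 2: 3 literal(s)
Clause 3: 2 literal(s)
Clause 4: 3 literal(s)
Clause 5: 2 literal(s)
Total = 13

13


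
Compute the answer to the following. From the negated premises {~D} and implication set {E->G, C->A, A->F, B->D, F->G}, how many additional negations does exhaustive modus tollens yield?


Initial negated facts: {~D}
Apply modus tollens to closure:
  ~D and B->D  =>  ~B
Final negated: {~B, ~D}
New negations: {~B}
Count = 1

1


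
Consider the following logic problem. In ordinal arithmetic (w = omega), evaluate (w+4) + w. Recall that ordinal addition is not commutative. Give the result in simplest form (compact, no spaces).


Compute (w+4) + w.
Ordinal + is associative but NOT commutative; for finite n>0, n + w = w but w + n stays w+n.
(w+4) + w = w + (4+w) = w + w = w*2 (the finite tail 4 is absorbed by the right w).
Result = w*2

w*2


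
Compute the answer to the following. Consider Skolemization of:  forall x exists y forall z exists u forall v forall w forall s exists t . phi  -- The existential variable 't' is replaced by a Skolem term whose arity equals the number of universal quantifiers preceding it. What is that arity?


Quantifier prefix: forall x exists y forall z exists u forall v forall w forall s exists t
't' is existentially quantified at position 8.
Universal variables preceding it: x, z, v, w, s
Skolem function arity = 5

5


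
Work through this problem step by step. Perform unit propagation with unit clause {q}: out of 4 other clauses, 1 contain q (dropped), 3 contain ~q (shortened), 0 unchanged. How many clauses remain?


Satisfied (removed): 1
Shortened (remain): 3
Unchanged (remain): 0
Remaining = 3 + 0 = 3

3


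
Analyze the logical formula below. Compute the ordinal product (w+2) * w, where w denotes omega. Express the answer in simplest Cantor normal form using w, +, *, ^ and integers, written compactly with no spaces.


Compute (w+2) * w.
Ordinal * is associative and left-distributive over +, but NOT commutative; for finite n>1, n*w = w but w*n stays w*n.
(w+2) * w = sup{(w+2)*k : k<w} = sup{w*k+2} = w^2 (the +2 tail is absorbed in the limit).
Result = w^2

w^2


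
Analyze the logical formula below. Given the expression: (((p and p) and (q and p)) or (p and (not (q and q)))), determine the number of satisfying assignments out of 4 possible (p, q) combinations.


Check all 4 assignments:
p=0, q=0: 0
p=0, q=1: 0
p=1, q=0: 1
p=1, q=1: 1
Count of True = 2

2


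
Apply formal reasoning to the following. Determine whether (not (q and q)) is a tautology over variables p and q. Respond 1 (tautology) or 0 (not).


Check all 4 assignments:
p=0, q=0: 1
p=0, q=1: 0
p=1, q=0: 1
p=1, q=1: 0
Satisfying count = 2/4.
Tautology iff count = 4: no.

0


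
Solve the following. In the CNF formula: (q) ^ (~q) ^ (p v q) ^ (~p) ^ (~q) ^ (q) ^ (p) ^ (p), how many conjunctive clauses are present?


A CNF formula is a conjunction of clauses.
Clauses are separated by ^.
Counting the conjuncts: 8 clauses.

8


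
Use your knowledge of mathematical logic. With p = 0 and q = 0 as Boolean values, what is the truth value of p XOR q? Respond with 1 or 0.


p = 0, q = 0
Operation: p XOR q
Evaluate: 0 XOR 0 = 0

0


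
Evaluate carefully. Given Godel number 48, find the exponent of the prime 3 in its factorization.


Factorize 48 by dividing by 3 repeatedly.
Division steps: 3 divides 48 exactly 1 time(s).
Exponent of 3 = 1

1


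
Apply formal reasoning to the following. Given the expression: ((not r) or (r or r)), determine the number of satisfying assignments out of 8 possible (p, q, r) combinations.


Check all 8 assignments:
p=0, q=0, r=0: 1
p=0, q=0, r=1: 1
p=0, q=1, r=0: 1
p=0, q=1, r=1: 1
p=1, q=0, r=0: 1
p=1, q=0, r=1: 1
p=1, q=1, r=0: 1
p=1, q=1, r=1: 1
Count of True = 8

8


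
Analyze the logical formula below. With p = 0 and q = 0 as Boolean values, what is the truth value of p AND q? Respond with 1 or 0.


p = 0, q = 0
Operation: p AND q
Evaluate: 0 AND 0 = 0

0


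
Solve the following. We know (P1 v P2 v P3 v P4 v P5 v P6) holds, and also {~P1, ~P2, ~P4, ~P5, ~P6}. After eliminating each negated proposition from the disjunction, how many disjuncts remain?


Original disjuncts (6): P1, P2, P3, P4, P5, P6
Negated (eliminate): ~P1, ~P2, ~P4, ~P5, ~P6
Remaining disjuncts: P3
Count = 6 - 5 = 1

1


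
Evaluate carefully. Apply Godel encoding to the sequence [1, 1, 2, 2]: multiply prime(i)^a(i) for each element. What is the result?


Encode each element as an exponent of the corresponding prime:
  2^1 = 2
  3^1 = 3
  5^2 = 25
  7^2 = 49
Product = 2 * 3 * 25 * 49 = 7350

7350


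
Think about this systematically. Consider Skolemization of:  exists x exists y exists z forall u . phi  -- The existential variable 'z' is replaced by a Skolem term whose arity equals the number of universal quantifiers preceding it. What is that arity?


Quantifier prefix: exists x exists y exists z forall u
'z' is existentially quantified at position 3.
No universal quantifiers precede it.
Skolem function arity = 0 (a Skolem constant)

0


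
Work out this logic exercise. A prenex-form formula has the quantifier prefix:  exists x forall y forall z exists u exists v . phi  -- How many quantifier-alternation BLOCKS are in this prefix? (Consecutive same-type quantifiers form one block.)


Quantifier-type sequence: E A A E E  (A=forall, E=exists)
Group into maximal same-type runs:
  Ex1 | Ax2 | Ex2
Number of blocks = 3

3


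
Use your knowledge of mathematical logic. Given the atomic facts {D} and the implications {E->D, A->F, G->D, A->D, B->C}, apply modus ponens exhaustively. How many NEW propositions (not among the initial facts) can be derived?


Initial facts: {D}
Apply modus ponens to closure:
  (no implication fires)
Final known: {D}
New propositions: {(none)}
Count = 0

0


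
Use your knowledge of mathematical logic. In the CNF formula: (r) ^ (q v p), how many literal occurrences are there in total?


Counting literals in each clause:
Clause 1: 1 literal(s)
Clause 2: 2 literal(s)
Total = 3

3


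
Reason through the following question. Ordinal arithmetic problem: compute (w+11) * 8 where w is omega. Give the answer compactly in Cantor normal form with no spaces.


Compute (w+11) * 8.
Ordinal * is associative and left-distributive over +, but NOT commutative; for finite n>1, n*w = w but w*n stays w*n.
(w+11) * 8 = (w+11) repeated 8 times. Each intermediate +11 is absorbed by the following w; only the last survives: w*8+11.
Result = w*8+11

w*8+11


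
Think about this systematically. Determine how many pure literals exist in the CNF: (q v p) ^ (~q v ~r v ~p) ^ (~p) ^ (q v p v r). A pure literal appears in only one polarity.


Check each variable for pure literal status:
p: mixed (not pure)
q: mixed (not pure)
r: mixed (not pure)
Pure literal count = 0

0


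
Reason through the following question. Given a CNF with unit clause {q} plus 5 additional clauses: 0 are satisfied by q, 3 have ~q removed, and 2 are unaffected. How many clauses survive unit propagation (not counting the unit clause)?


Satisfied (removed): 0
Shortened (remain): 3
Unchanged (remain): 2
Remaining = 3 + 2 = 5

5


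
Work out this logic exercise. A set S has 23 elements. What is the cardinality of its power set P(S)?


The power set of a set with n elements has 2^n elements.
|P(S)| = 2^23 = 8388608

8388608


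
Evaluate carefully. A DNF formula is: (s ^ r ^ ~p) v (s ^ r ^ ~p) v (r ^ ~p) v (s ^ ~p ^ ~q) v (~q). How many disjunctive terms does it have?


A DNF formula is a disjunction of terms (conjunctions).
Terms are separated by v.
Counting the disjuncts: 5 terms.

5


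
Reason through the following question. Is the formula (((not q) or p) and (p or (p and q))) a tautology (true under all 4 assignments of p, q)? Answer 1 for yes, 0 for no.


Check all 4 assignments:
p=0, q=0: 0
p=0, q=1: 0
p=1, q=0: 1
p=1, q=1: 1
Satisfying count = 2/4.
Tautology iff count = 4: no.

0


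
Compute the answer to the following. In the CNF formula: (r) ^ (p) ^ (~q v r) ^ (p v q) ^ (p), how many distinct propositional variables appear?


Identify each variable that appears in the formula.
Variables found: p, q, r
Count = 3

3


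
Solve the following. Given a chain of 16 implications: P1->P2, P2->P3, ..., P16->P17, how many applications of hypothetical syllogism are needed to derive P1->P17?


With 16 implications in a chain connecting 17 propositions:
P1->P2, P2->P3, ..., P16->P17
Steps needed = (number of implications) - 1 = 16 - 1 = 15

15


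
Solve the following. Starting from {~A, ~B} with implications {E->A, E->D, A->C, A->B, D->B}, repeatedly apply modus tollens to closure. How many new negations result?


Initial negated facts: {~A, ~B}
Apply modus tollens to closure:
  ~A and E->A  =>  ~E
  ~B and D->B  =>  ~D
Final negated: {~A, ~B, ~D, ~E}
New negations: {~D, ~E}
Count = 2

2


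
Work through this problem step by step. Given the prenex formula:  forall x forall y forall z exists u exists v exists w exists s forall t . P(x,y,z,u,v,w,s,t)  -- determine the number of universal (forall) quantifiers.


Quantifier prefix: forall x forall y forall z exists u exists v exists w exists s forall t
Mark each quantifier type:
  U U U E E E E U
Universal count = 4, Existential count = 4
Asked for universal (forall) quantifiers: 4

4


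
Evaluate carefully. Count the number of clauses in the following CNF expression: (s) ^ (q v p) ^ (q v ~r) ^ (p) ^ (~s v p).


A CNF formula is a conjunction of clauses.
Clauses are separated by ^.
Counting the conjuncts: 5 clauses.

5


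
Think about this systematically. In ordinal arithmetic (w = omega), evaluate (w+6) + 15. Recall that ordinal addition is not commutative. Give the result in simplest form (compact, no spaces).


Compute (w+6) + 15.
Ordinal + is associative but NOT commutative; for finite n>0, n + w = w but w + n stays w+n.
By associativity: (w+6) + 15 = w + (6+15) = w+21.
Result = w+21

w+21


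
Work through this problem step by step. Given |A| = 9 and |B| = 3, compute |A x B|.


The Cartesian product A x B contains all ordered pairs (a, b).
|A x B| = |A| * |B| = 9 * 3 = 27

27


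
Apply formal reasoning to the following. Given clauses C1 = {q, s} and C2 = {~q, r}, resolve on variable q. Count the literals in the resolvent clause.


Remove q from C1 and ~q from C2.
C1 remainder: {s}
C2 remainder: {r}
Union (resolvent): {r, s}
Resolvent has 2 literal(s).

2


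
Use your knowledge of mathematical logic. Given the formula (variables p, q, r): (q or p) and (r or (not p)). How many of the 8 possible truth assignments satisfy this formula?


Evaluate all 8 assignments for p, q, r:
p=0, q=0, r=0: 0
p=0, q=0, r=1: 0
p=0, q=1, r=0: 1
p=0, q=1, r=1: 1
p=1, q=0, r=0: 0
p=1, q=0, r=1: 1
p=1, q=1, r=0: 0
p=1, q=1, r=1: 1
Satisfying count = 4

4


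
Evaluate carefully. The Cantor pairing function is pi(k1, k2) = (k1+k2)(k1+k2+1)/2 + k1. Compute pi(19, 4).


k1 + k2 = 23
(k1+k2)(k1+k2+1)/2 = 23 * 24 / 2 = 276
pi = 276 + 19 = 295

295


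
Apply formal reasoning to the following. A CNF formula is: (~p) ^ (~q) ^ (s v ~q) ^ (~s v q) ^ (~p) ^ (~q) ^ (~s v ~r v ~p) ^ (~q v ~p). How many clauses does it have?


A CNF formula is a conjunction of clauses.
Clauses are separated by ^.
Counting the conjuncts: 8 clauses.

8


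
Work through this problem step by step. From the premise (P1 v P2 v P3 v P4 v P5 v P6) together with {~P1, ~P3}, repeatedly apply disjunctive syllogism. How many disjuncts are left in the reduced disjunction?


Original disjuncts (6): P1, P2, P3, P4, P5, P6
Negated (eliminate): ~P1, ~P3
Remaining disjuncts: P2, P4, P5, P6
Count = 6 - 2 = 4

4


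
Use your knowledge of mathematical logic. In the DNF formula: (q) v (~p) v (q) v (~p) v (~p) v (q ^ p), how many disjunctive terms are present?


A DNF formula is a disjunction of terms (conjunctions).
Terms are separated by v.
Counting the disjuncts: 6 terms.

6


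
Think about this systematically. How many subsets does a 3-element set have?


The power set of a set with n elements has 2^n elements.
|P(S)| = 2^3 = 8

8


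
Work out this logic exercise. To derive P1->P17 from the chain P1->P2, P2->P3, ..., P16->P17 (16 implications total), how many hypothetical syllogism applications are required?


With 16 implications in a chain connecting 17 propositions:
P1->P2, P2->P3, ..., P16->P17
Steps needed = (number of implications) - 1 = 16 - 1 = 15

15


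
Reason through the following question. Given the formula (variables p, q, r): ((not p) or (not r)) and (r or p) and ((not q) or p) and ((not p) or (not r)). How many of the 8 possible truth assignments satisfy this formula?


Evaluate all 8 assignments for p, q, r:
p=0, q=0, r=0: 0
p=0, q=0, r=1: 1
p=0, q=1, r=0: 0
p=0, q=1, r=1: 0
p=1, q=0, r=0: 1
p=1, q=0, r=1: 0
p=1, q=1, r=0: 1
p=1, q=1, r=1: 0
Satisfying count = 3

3


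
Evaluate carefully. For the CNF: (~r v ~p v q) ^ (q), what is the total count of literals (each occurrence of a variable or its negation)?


Counting literals in each clause:
Clause 1: 3 literal(s)
Clause 2: 1 literal(s)
Total = 4

4


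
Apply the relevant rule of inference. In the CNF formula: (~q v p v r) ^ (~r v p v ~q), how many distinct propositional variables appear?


Identify each variable that appears in the formula.
Variables found: p, q, r
Count = 3

3


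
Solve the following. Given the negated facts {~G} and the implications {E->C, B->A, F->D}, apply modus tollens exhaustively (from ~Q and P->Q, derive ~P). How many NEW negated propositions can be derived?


Initial negated facts: {~G}
Apply modus tollens to closure:
  (no implication fires)
Final negated: {~G}
New negations: {(none)}
Count = 0

0


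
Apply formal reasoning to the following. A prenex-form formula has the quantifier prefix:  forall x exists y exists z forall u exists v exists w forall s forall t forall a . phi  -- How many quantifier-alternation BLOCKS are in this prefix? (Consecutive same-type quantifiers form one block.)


Quantifier-type sequence: A E E A E E A A A  (A=forall, E=exists)
Group into maximal same-type runs:
  Ax1 | Ex2 | Ax1 | Ex2 | Ax3
Number of blocks = 5

5


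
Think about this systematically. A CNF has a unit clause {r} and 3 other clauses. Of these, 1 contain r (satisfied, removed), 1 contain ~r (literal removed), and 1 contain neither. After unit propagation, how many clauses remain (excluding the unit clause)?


Satisfied (removed): 1
Shortened (remain): 1
Unchanged (remain): 1
Remaining = 1 + 1 = 2

2


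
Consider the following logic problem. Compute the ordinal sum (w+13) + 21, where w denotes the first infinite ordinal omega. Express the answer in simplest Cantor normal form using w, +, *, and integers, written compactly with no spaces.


Compute (w+13) + 21.
Ordinal + is associative but NOT commutative; for finite n>0, n + w = w but w + n stays w+n.
By associativity: (w+13) + 21 = w + (13+21) = w+34.
Result = w+34

w+34


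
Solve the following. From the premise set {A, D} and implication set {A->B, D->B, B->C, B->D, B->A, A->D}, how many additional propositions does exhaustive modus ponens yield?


Initial facts: {A, D}
Apply modus ponens to closure:
  A and A->B  =>  B
  B and B->C  =>  C
Final known: {A, B, C, D}
New propositions: {B, C}
Count = 2

2


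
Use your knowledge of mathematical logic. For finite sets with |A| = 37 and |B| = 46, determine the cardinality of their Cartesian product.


The Cartesian product A x B contains all ordered pairs (a, b).
|A x B| = |A| * |B| = 37 * 46 = 1702

1702


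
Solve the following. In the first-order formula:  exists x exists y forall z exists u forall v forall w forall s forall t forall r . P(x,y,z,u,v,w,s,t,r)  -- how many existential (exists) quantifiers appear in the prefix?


Quantifier prefix: exists x exists y forall z exists u forall v forall w forall s forall t forall r
Mark each quantifier type:
  E E U E U U U U U
Universal count = 6, Existential count = 3
Asked for existential (exists) quantifiers: 3

3


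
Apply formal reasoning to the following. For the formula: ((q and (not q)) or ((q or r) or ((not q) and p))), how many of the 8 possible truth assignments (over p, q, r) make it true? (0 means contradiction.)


Check all 8 assignments:
p=0, q=0, r=0: 0
p=0, q=0, r=1: 1
p=0, q=1, r=0: 1
p=0, q=1, r=1: 1
p=1, q=0, r=0: 1
p=1, q=0, r=1: 1
p=1, q=1, r=0: 1
p=1, q=1, r=1: 1
Count of True = 7

7


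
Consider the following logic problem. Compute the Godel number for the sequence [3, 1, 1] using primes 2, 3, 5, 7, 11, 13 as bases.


Encode each element as an exponent of the corresponding prime:
  2^3 = 8
  3^1 = 3
  5^1 = 5
Product = 8 * 3 * 5 = 120

120


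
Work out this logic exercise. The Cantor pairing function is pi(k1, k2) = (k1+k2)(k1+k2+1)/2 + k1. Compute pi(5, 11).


k1 + k2 = 16
(k1+k2)(k1+k2+1)/2 = 16 * 17 / 2 = 136
pi = 136 + 5 = 141

141


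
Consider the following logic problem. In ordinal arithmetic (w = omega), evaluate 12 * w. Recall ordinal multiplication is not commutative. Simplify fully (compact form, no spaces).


Compute 12 * w.
Ordinal * is associative and left-distributive over +, but NOT commutative; for finite n>1, n*w = w but w*n stays w*n.
For finite n>0, n * w = sup{n*k : k<w} = w. So 12 * w = w.
Result = w

w


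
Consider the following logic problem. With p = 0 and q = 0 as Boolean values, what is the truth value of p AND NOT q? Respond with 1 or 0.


p = 0, q = 0
Operation: p AND NOT q
Evaluate: 0 AND NOT 0 = 0

0


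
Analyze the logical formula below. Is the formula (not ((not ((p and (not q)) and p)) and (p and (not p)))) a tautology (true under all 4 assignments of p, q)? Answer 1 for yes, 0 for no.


Check all 4 assignments:
p=0, q=0: 1
p=0, q=1: 1
p=1, q=0: 1
p=1, q=1: 1
Satisfying count = 4/4.
Tautology iff count = 4: yes.

1


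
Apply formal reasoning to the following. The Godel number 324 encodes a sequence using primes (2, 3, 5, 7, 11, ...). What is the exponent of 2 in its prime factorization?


Factorize 324 by dividing by 2 repeatedly.
Division steps: 2 divides 324 exactly 2 time(s).
Exponent of 2 = 2

2


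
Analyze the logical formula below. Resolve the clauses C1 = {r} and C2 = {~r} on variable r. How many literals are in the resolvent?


Remove r from C1 and ~r from C2.
C1 remainder: {}
C2 remainder: {}
Union (resolvent): {} (empty clause)
Resolvent has 0 literal(s).

0


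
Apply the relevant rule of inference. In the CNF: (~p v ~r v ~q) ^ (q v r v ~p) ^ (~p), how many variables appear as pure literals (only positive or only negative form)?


Check each variable for pure literal status:
p: pure negative
q: mixed (not pure)
r: mixed (not pure)
Pure literal count = 1

1


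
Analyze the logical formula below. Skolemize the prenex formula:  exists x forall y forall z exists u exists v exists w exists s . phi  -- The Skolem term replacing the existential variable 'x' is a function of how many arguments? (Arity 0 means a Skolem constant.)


Quantifier prefix: exists x forall y forall z exists u exists v exists w exists s
'x' is existentially quantified at position 1.
No universal quantifiers precede it.
Skolem function arity = 0 (a Skolem constant)

0


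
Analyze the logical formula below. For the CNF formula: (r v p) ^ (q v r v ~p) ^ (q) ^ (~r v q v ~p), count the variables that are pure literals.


Check each variable for pure literal status:
p: mixed (not pure)
q: pure positive
r: mixed (not pure)
Pure literal count = 1

1


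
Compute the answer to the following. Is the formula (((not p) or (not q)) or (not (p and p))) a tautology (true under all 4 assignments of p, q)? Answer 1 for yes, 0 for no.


Check all 4 assignments:
p=0, q=0: 1
p=0, q=1: 1
p=1, q=0: 1
p=1, q=1: 0
Satisfying count = 3/4.
Tautology iff count = 4: no.

0


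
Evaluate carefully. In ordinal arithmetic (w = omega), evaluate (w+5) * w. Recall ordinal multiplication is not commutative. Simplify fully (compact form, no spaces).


Compute (w+5) * w.
Ordinal * is associative and left-distributive over +, but NOT commutative; for finite n>1, n*w = w but w*n stays w*n.
(w+5) * w = sup{(w+5)*k : k<w} = sup{w*k+5} = w^2 (the +5 tail is absorbed in the limit).
Result = w^2

w^2


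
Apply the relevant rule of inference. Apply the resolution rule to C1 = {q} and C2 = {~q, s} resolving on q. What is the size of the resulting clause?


Remove q from C1 and ~q from C2.
C1 remainder: {}
C2 remainder: {s}
Union (resolvent): {s}
Resolvent has 1 literal(s).

1


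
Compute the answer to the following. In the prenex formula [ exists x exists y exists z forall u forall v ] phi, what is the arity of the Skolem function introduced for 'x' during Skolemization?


Quantifier prefix: exists x exists y exists z forall u forall v
'x' is existentially quantified at position 1.
No universal quantifiers precede it.
Skolem function arity = 0 (a Skolem constant)

0


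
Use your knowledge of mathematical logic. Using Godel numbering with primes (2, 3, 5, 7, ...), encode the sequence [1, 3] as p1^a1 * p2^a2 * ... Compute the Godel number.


Encode each element as an exponent of the corresponding prime:
  2^1 = 2
  3^3 = 27
Product = 2 * 27 = 54

54


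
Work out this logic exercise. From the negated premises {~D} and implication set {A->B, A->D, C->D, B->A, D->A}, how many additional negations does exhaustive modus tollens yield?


Initial negated facts: {~D}
Apply modus tollens to closure:
  ~D and A->D  =>  ~A
  ~D and C->D  =>  ~C
  ~A and B->A  =>  ~B
Final negated: {~A, ~B, ~C, ~D}
New negations: {~A, ~B, ~C}
Count = 3

3


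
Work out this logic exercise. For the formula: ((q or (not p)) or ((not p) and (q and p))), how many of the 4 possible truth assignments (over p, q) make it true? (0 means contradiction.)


Check all 4 assignments:
p=0, q=0: 1
p=0, q=1: 1
p=1, q=0: 0
p=1, q=1: 1
Count of True = 3

3


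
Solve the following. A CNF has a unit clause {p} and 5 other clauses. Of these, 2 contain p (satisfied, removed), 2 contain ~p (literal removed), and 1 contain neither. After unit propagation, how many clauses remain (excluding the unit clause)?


Satisfied (removed): 2
Shortened (remain): 2
Unchanged (remain): 1
Remaining = 2 + 1 = 3

3


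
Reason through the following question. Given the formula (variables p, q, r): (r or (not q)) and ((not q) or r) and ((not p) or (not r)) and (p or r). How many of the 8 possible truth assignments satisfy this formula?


Evaluate all 8 assignments for p, q, r:
p=0, q=0, r=0: 0
p=0, q=0, r=1: 1
p=0, q=1, r=0: 0
p=0, q=1, r=1: 1
p=1, q=0, r=0: 1
p=1, q=0, r=1: 0
p=1, q=1, r=0: 0
p=1, q=1, r=1: 0
Satisfying count = 3

3


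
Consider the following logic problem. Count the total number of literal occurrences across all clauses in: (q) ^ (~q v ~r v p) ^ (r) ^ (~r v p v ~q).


Counting literals in each clause:
Clause 1: 1 literal(s)
Clause 2: 3 literal(s)
Clause 3: 1 literal(s)
Clause 4: 3 literal(s)
Total = 8

8


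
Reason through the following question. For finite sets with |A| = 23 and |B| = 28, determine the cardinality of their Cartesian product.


The Cartesian product A x B contains all ordered pairs (a, b).
|A x B| = |A| * |B| = 23 * 28 = 644

644


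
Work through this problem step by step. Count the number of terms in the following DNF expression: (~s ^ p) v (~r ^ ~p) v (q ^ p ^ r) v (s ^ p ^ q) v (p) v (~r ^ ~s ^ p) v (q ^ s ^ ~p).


A DNF formula is a disjunction of terms (conjunctions).
Terms are separated by v.
Counting the disjuncts: 7 terms.

7


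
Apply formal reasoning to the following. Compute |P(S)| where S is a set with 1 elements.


The power set of a set with n elements has 2^n elements.
|P(S)| = 2^1 = 2

2


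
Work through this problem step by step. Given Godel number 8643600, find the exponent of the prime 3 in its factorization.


Factorize 8643600 by dividing by 3 repeatedly.
Division steps: 3 divides 8643600 exactly 2 time(s).
Exponent of 3 = 2

2


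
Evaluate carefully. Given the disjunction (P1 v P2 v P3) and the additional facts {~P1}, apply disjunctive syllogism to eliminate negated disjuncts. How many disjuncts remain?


Original disjuncts (3): P1, P2, P3
Negated (eliminate): ~P1
Remaining disjuncts: P2, P3
Count = 3 - 1 = 2

2


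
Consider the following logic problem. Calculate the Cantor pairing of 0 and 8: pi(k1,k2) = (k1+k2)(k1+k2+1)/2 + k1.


k1 + k2 = 8
(k1+k2)(k1+k2+1)/2 = 8 * 9 / 2 = 36
pi = 36 + 0 = 36

36


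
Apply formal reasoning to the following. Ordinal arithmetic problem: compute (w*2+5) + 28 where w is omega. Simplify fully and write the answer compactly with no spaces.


Compute (w*2+5) + 28.
Ordinal + is associative but NOT commutative; for finite n>0, n + w = w but w + n stays w+n.
By associativity: (w*2+5) + 28 = w*2 + (5+28) = w*2+33.
Result = w*2+33

w*2+33


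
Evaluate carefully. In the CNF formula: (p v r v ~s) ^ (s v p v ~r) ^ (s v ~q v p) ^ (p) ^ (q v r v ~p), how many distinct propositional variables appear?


Identify each variable that appears in the formula.
Variables found: p, q, r, s
Count = 4

4


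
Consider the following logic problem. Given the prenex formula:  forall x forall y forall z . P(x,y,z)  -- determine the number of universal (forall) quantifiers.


Quantifier prefix: forall x forall y forall z
Mark each quantifier type:
  U U U
Universal count = 3, Existential count = 0
Asked for universal (forall) quantifiers: 3

3


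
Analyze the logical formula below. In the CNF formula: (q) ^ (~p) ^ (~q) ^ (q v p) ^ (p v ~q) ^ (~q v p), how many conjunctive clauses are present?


A CNF formula is a conjunction of clauses.
Clauses are separated by ^.
Counting the conjuncts: 6 clauses.

6


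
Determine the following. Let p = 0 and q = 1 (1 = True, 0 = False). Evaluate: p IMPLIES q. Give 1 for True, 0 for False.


p = 0, q = 1
Operation: p IMPLIES q
Evaluate: 0 IMPLIES 1 = 1

1


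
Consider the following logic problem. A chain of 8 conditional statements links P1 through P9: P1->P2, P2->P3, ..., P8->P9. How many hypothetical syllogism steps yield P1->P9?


With 8 implications in a chain connecting 9 propositions:
P1->P2, P2->P3, ..., P8->P9
Steps needed = (number of implications) - 1 = 8 - 1 = 7

7


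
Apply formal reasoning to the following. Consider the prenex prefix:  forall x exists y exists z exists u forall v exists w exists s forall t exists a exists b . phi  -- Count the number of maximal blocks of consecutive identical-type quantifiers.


Quantifier-type sequence: A E E E A E E A E E  (A=forall, E=exists)
Group into maximal same-type runs:
  Ax1 | Ex3 | Ax1 | Ex2 | Ax1 | Ex2
Number of blocks = 6

6


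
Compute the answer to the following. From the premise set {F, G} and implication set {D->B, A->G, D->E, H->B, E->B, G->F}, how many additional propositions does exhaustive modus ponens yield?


Initial facts: {F, G}
Apply modus ponens to closure:
  (no implication fires)
Final known: {F, G}
New propositions: {(none)}
Count = 0

0


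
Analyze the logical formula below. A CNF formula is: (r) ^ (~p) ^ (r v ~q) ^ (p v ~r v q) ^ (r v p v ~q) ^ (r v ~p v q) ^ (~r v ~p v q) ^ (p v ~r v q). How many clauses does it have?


A CNF formula is a conjunction of clauses.
Clauses are separated by ^.
Counting the conjuncts: 8 clauses.

8


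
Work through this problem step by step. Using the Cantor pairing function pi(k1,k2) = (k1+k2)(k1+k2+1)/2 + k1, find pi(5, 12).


k1 + k2 = 17
(k1+k2)(k1+k2+1)/2 = 17 * 18 / 2 = 153
pi = 153 + 5 = 158

158


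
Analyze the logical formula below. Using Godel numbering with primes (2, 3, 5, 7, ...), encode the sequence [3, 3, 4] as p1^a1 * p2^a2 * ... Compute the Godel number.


Encode each element as an exponent of the corresponding prime:
  2^3 = 8
  3^3 = 27
  5^4 = 625
Product = 8 * 27 * 625 = 135000

135000


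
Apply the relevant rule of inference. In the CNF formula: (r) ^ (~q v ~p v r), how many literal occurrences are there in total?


Counting literals in each clause:
Clause 1: 1 literal(s)
Clause 2: 3 literal(s)
Total = 4

4


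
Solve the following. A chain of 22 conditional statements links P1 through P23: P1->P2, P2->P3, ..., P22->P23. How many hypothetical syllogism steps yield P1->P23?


With 22 implications in a chain connecting 23 propositions:
P1->P2, P2->P3, ..., P22->P23
Steps needed = (number of implications) - 1 = 22 - 1 = 21

21


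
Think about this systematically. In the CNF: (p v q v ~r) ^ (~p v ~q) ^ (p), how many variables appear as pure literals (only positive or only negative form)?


Check each variable for pure literal status:
p: mixed (not pure)
q: mixed (not pure)
r: pure negative
Pure literal count = 1

1


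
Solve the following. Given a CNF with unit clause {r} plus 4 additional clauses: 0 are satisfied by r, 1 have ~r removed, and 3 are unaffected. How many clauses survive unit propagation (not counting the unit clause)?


Satisfied (removed): 0
Shortened (remain): 1
Unchanged (remain): 3
Remaining = 1 + 3 = 4

4


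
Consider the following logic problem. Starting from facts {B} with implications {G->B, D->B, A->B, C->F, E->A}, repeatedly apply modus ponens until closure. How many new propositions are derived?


Initial facts: {B}
Apply modus ponens to closure:
  (no implication fires)
Final known: {B}
New propositions: {(none)}
Count = 0

0


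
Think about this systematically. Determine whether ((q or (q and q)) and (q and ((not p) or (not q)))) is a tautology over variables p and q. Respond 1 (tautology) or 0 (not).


Check all 4 assignments:
p=0, q=0: 0
p=0, q=1: 1
p=1, q=0: 0
p=1, q=1: 0
Satisfying count = 1/4.
Tautology iff count = 4: no.

0


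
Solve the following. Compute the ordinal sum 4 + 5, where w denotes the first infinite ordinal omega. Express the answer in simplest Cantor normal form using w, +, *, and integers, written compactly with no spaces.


Compute 4 + 5.
Ordinal + is associative but NOT commutative; for finite n>0, n + w = w but w + n stays w+n.
Both operands finite; ordinal + agrees with natural +: 4 + 5 = 9.
Result = 9

9


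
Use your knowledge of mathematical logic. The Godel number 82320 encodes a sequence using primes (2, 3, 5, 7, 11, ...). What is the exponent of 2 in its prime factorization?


Factorize 82320 by dividing by 2 repeatedly.
Division steps: 2 divides 82320 exactly 4 time(s).
Exponent of 2 = 4

4


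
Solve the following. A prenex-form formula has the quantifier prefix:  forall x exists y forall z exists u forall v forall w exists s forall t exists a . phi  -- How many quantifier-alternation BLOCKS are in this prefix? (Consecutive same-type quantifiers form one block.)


Quantifier-type sequence: A E A E A A E A E  (A=forall, E=exists)
Group into maximal same-type runs:
  Ax1 | Ex1 | Ax1 | Ex1 | Ax2 | Ex1 | Ax1 | Ex1
Number of blocks = 8

8


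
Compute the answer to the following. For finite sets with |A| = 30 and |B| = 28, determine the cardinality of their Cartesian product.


The Cartesian product A x B contains all ordered pairs (a, b).
|A x B| = |A| * |B| = 30 * 28 = 840

840


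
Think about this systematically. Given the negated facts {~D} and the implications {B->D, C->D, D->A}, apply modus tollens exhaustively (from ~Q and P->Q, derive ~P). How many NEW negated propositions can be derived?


Initial negated facts: {~D}
Apply modus tollens to closure:
  ~D and B->D  =>  ~B
  ~D and C->D  =>  ~C
Final negated: {~B, ~C, ~D}
New negations: {~B, ~C}
Count = 2

2


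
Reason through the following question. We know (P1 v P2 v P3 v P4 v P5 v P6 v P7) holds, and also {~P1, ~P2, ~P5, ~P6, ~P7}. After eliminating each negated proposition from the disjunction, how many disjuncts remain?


Original disjuncts (7): P1, P2, P3, P4, P5, P6, P7
Negated (eliminate): ~P1, ~P2, ~P5, ~P6, ~P7
Remaining disjuncts: P3, P4
Count = 7 - 5 = 2

2


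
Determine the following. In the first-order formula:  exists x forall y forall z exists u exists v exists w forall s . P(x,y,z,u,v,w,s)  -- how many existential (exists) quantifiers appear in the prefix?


Quantifier prefix: exists x forall y forall z exists u exists v exists w forall s
Mark each quantifier type:
  E U U E E E U
Universal count = 3, Existential count = 4
Asked for existential (exists) quantifiers: 4

4


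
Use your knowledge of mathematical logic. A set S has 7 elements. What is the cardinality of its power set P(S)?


The power set of a set with n elements has 2^n elements.
|P(S)| = 2^7 = 128

128


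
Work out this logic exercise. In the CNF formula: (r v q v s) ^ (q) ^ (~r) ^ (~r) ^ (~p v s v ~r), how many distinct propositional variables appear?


Identify each variable that appears in the formula.
Variables found: p, q, r, s
Count = 4

4


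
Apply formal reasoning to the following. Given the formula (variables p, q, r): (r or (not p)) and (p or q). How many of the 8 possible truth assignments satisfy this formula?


Evaluate all 8 assignments for p, q, r:
p=0, q=0, r=0: 0
p=0, q=0, r=1: 0
p=0, q=1, r=0: 1
p=0, q=1, r=1: 1
p=1, q=0, r=0: 0
p=1, q=0, r=1: 1
p=1, q=1, r=0: 0
p=1, q=1, r=1: 1
Satisfying count = 4

4


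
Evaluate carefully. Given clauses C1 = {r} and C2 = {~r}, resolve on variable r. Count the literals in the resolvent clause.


Remove r from C1 and ~r from C2.
C1 remainder: {}
C2 remainder: {}
Union (resolvent): {} (empty clause)
Resolvent has 0 literal(s).

0


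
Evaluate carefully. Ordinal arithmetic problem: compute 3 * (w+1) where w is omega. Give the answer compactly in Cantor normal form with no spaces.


Compute 3 * (w+1).
Ordinal * is associative and left-distributive over +, but NOT commutative; for finite n>1, n*w = w but w*n stays w*n.
By left-distributivity: 3 * (w+1) = 3*w + 3*1 = w + 3 = w+3.
Result = w+3

w+3


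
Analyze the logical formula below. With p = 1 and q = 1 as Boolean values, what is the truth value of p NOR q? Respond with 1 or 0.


p = 1, q = 1
Operation: p NOR q
Evaluate: 1 NOR 1 = 0

0


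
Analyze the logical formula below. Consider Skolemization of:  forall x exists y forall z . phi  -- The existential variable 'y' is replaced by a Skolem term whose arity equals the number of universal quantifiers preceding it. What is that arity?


Quantifier prefix: forall x exists y forall z
'y' is existentially quantified at position 2.
Universal variables preceding it: x
Skolem function arity = 1

1


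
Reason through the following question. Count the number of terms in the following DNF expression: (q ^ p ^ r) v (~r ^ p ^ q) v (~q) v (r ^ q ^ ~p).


A DNF formula is a disjunction of terms (conjunctions).
Terms are separated by v.
Counting the disjuncts: 4 terms.

4


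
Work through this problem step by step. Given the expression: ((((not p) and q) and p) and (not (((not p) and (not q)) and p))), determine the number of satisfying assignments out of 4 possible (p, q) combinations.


Check all 4 assignments:
p=0, q=0: 0
p=0, q=1: 0
p=1, q=0: 0
p=1, q=1: 0
Count of True = 0

0


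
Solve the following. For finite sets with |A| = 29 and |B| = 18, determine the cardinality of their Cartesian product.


The Cartesian product A x B contains all ordered pairs (a, b).
|A x B| = |A| * |B| = 29 * 18 = 522

522


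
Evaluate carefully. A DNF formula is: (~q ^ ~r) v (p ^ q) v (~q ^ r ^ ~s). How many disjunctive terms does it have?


A DNF formula is a disjunction of terms (conjunctions).
Terms are separated by v.
Counting the disjuncts: 3 terms.

3


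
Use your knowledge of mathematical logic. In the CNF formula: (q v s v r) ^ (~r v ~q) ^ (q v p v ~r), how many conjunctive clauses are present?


A CNF formula is a conjunction of clauses.
Clauses are separated by ^.
Counting the conjuncts: 3 clauses.

3


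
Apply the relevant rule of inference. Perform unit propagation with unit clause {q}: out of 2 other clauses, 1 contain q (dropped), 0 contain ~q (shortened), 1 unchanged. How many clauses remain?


Satisfied (removed): 1
Shortened (remain): 0
Unchanged (remain): 1
Remaining = 0 + 1 = 1

1


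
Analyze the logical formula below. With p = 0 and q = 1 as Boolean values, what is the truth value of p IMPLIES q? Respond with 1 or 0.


p = 0, q = 1
Operation: p IMPLIES q
Evaluate: 0 IMPLIES 1 = 1

1


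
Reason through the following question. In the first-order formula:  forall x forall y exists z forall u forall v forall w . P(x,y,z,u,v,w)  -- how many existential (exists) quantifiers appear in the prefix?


Quantifier prefix: forall x forall y exists z forall u forall v forall w
Mark each quantifier type:
  U U E U U U
Universal count = 5, Existential count = 1
Asked for existential (exists) quantifiers: 1

1
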